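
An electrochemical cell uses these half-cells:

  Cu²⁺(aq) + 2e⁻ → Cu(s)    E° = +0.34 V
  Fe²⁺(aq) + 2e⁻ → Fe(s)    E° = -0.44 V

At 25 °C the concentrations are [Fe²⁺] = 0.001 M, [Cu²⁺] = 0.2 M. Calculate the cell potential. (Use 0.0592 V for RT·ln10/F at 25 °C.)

The Cu²⁺/Cu couple has the higher reduction potential and acts as the cathode, so E°_cell = +0.34 − (-0.44) = 0.78 V.
Balancing electrons gives n = 2; the reaction quotient is Q = [Fe²⁺]/[Cu²⁺] = 0.00500.
At 25 °C, E = E° − (0.0592/n) log Q = 0.78 − (0.0592/2)(-2.301) = 0.780 + 0.068 = 0.848 V.

0.848 V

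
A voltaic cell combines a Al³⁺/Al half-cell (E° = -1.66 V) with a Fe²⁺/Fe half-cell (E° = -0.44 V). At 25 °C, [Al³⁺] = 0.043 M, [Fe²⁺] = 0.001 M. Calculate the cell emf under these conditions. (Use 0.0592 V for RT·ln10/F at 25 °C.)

The Fe²⁺/Fe couple has the higher reduction potential and acts as the cathode, so E°_cell = -0.44 − (-1.66) = 1.22 V.
Balancing electrons gives n = 6; the reaction quotient is Q = [Al³⁺]^2/[Fe²⁺]^3 = 1.85 × 10^6.
At 25 °C, E = E° − (0.0592/n) log Q = 1.22 − (0.0592/6)(6.267) = 1.220 − 0.062 = 1.158 V.

1.16 V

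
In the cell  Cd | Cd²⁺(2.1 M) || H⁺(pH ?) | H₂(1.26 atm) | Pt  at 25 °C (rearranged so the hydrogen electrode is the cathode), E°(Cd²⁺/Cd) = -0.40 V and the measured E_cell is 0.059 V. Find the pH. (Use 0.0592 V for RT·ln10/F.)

pH = 5.55

E°_cell = 0.40 V and n = 2.
log Q = n(E° − E)/0.0592 = 2×(0.40 − 0.059)/0.0592 = 11.520.
With Q = [Cd²⁺]·P(H₂) / [H⁺]^2, solving for [H⁺] gives log[H⁺] = -5.549, so pH = 5.55.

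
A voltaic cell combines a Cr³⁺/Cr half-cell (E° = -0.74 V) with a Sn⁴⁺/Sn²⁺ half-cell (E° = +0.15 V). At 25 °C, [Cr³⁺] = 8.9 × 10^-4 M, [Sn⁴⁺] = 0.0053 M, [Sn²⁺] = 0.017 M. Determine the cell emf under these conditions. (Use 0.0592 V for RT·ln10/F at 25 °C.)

The Sn⁴⁺/Sn²⁺ couple has the higher reduction potential and acts as the cathode, so E°_cell = +0.15 − (-0.74) = 0.89 V.
Balancing electrons gives n = 6; the reaction quotient is Q = [Cr³⁺]^2·[Sn²⁺]^3/[Sn⁴⁺]^3 = 2.61 × 10^-5.
At 25 °C, E = E° − (0.0592/n) log Q = 0.89 − (0.0592/6)(-4.583) = 0.890 + 0.045 = 0.935 V.

0.935 V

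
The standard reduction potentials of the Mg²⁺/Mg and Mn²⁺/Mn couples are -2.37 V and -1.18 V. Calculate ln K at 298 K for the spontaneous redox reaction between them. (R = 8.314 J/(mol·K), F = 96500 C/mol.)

ln K = 92.7

E°_cell = -1.18 − (-2.37) = 1.19 V, with n = 2 electrons transferred.
At equilibrium E = 0, so the Nernst equation gives ln K = nFE°/RT = (2)(96500)(1.19)/((8.314)(298)) = 92.70.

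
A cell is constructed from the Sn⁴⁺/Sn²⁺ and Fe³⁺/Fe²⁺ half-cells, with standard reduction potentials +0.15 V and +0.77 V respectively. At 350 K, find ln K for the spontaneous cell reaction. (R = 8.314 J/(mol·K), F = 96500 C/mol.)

E°_cell = +0.77 − (+0.15) = 0.62 V, with n = 2 electrons transferred.
At equilibrium E = 0, so the Nernst equation gives ln K = nFE°/RT = (2)(96500)(0.62)/((8.314)(350)) = 41.12.

ln K = 41.1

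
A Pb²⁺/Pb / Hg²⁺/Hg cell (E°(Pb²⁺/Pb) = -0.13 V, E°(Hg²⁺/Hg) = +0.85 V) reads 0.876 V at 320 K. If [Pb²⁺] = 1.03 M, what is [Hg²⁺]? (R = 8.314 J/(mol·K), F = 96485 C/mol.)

From the Nernst equation, ln Q = nF(E° − E)/RT = 2×96485×(0.98 − 0.876)/(8.314×320) = 7.543, so Q = 1890.
With Q = [Pb²⁺]/[Hg²⁺] and the known concentrations, [Hg²⁺] in the denominator gives [Hg²⁺] = 5.5 × 10^-4 M.

5.5 × 10^-4 M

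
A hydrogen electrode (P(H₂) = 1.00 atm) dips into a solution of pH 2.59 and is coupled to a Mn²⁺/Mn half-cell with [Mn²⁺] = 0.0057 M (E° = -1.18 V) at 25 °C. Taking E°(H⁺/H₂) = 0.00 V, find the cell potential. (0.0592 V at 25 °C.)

1.09 V

The hydrogen couple is the cathode, so E°_cell = 1.18 V; n = 2.
[H⁺] = 10^(−2.59) = 0.0026 M, and Q = [Mn²⁺]·P(H₂) / [H⁺]^2 = 863.
E = E° − (0.0592/2) log Q = 1.18 − (0.0592/2)(2.936) = 1.093 V.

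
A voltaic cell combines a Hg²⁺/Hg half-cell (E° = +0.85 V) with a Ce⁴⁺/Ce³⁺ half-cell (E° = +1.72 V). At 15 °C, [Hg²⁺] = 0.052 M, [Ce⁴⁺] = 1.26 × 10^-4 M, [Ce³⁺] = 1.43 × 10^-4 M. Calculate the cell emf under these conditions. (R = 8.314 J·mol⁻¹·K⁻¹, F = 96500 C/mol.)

0.904 V

The Ce⁴⁺/Ce³⁺ couple has the higher reduction potential and acts as the cathode, so E°_cell = +1.72 − (+0.85) = 0.87 V.
Balancing electrons gives n = 2; the reaction quotient is Q = [Hg²⁺]·[Ce³⁺]^2/[Ce⁴⁺]^2 = 0.0670.
E = E° − (RT/nF) ln Q = 0.87 − (8.314×288)/(2×96500) × (-2.703) = 0.870 + 0.034 = 0.904 V.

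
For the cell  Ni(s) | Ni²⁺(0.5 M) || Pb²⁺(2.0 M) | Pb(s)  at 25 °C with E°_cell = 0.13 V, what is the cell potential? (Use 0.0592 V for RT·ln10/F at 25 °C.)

Balancing electrons gives n = 2; the reaction quotient is Q = [Ni²⁺]/[Pb²⁺] = 0.250.
At 25 °C, E = E° − (0.0592/n) log Q = 0.13 − (0.0592/2)(-0.602) = 0.130 + 0.018 = 0.148 V.

0.148 V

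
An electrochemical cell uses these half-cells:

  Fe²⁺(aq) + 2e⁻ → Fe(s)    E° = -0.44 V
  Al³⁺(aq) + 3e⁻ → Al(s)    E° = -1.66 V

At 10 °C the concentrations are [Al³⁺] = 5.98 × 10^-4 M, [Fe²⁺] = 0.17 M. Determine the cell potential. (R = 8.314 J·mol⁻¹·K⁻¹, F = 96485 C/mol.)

1.26 V

The Fe²⁺/Fe couple has the higher reduction potential and acts as the cathode, so E°_cell = -0.44 − (-1.66) = 1.22 V.
Balancing electrons gives n = 6; the reaction quotient is Q = [Al³⁺]^2/[Fe²⁺]^3 = 7.28 × 10^-5.
E = E° − (RT/nF) ln Q = 1.22 − (8.314×283)/(6×96485) × (-9.528) = 1.220 + 0.039 = 1.259 V.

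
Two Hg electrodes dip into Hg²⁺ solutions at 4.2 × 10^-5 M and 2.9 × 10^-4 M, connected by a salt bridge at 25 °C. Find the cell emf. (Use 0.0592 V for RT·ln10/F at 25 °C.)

0.025 V

Both half-cells are Hg²⁺/Hg, so E°_cell = 0. The concentrated side is the cathode; the cell reaction moves Hg²⁺ from high to low concentration with n = 2.
Q = [Hg²⁺]_dilute/[Hg²⁺]_conc = 4.2 × 10^-5/2.9 × 10^-4 = 0.145.
E = 0 − (0.0592/2) log Q = −(0.0592/2)(-0.839) = 0.0248 V.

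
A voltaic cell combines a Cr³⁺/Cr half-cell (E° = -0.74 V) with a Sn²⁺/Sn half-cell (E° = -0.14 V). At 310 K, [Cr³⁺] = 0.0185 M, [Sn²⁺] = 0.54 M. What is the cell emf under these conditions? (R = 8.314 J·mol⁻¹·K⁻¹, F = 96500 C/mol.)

The Sn²⁺/Sn couple has the higher reduction potential and acts as the cathode, so E°_cell = -0.14 − (-0.74) = 0.60 V.
Balancing electrons gives n = 6; the reaction quotient is Q = [Cr³⁺]^2/[Sn²⁺]^3 = 0.00217.
E = E° − (RT/nF) ln Q = 0.60 − (8.314×310)/(6×96500) × (-6.131) = 0.600 + 0.027 = 0.627 V.

0.627 V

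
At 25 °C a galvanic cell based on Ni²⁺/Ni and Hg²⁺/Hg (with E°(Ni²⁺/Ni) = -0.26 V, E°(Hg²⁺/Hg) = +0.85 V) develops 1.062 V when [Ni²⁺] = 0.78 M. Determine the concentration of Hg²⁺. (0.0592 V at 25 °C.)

From the Nernst equation, log Q = n(E° − E)/0.0592 = 2(1.11 − 1.062)/0.0592 = 1.622, so Q = 41.8.
With Q = [Ni²⁺]/[Hg²⁺] and the known concentrations, [Hg²⁺] in the denominator gives [Hg²⁺] = 0.019 M.

0.019 M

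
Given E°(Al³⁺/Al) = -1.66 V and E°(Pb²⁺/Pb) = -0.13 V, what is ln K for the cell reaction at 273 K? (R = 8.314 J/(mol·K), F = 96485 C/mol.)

E°_cell = -0.13 − (-1.66) = 1.53 V, with n = 6 electrons transferred.
At equilibrium E = 0, so the Nernst equation gives ln K = nFE°/RT = (6)(96485)(1.53)/((8.314)(273)) = 390.24.

ln K = 390.2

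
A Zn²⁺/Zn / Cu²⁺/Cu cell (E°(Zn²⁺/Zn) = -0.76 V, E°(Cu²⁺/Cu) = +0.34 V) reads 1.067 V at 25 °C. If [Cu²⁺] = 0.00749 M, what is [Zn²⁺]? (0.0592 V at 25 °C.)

0.098 M

From the Nernst equation, log Q = n(E° − E)/0.0592 = 2(1.10 − 1.067)/0.0592 = 1.115, so Q = 13.0.
With Q = [Zn²⁺]/[Cu²⁺] and the known concentrations, [Zn²⁺] in the numerator gives [Zn²⁺] = 0.098 M.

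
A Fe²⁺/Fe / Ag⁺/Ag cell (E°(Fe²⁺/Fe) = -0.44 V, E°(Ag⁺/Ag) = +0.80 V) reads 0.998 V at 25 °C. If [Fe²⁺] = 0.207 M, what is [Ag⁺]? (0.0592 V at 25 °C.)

3.7 × 10^-5 M

From the Nernst equation, log Q = n(E° − E)/0.0592 = 2(1.24 − 0.998)/0.0592 = 8.176, so Q = 1.5 × 10^8.
With Q = [Fe²⁺]/[Ag⁺]^2 and the known concentrations, [Ag⁺]^2 in the denominator gives [Ag⁺] = 3.7 × 10^-5 M.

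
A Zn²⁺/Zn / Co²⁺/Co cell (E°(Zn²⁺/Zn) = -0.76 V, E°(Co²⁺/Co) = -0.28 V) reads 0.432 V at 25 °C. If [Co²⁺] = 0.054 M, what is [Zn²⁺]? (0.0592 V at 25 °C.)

From the Nernst equation, log Q = n(E° − E)/0.0592 = 2(0.48 − 0.432)/0.0592 = 1.622, so Q = 41.8.
With Q = [Zn²⁺]/[Co²⁺] and the known concentrations, [Zn²⁺] in the numerator gives [Zn²⁺] = 2.3 M.

2.3 M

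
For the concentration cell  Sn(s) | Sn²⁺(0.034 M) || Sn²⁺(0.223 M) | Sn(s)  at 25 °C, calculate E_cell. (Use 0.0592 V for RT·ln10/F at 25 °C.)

Both half-cells are Sn²⁺/Sn, so E°_cell = 0. The concentrated side is the cathode; the cell reaction moves Sn²⁺ from high to low concentration with n = 2.
Q = [Sn²⁺]_dilute/[Sn²⁺]_conc = 0.034/0.223 = 0.152.
E = 0 − (0.0592/2) log Q = −(0.0592/2)(-0.817) = 0.0242 V.

0.024 V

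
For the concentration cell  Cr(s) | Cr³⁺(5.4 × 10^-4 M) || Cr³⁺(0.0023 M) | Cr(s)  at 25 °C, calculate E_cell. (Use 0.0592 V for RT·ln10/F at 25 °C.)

0.012 V

Both half-cells are Cr³⁺/Cr, so E°_cell = 0. The concentrated side is the cathode; the cell reaction moves Cr³⁺ from high to low concentration with n = 3.
Q = [Cr³⁺]_dilute/[Cr³⁺]_conc = 5.4 × 10^-4/0.0023 = 0.235.
E = 0 − (0.0592/3) log Q = −(0.0592/3)(-0.629) = 0.0124 V.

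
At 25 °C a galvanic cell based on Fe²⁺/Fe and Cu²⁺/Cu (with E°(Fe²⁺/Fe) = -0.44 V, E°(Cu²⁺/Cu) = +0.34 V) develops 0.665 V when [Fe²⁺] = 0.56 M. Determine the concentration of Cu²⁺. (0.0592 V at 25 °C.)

From the Nernst equation, log Q = n(E° − E)/0.0592 = 2(0.78 − 0.665)/0.0592 = 3.885, so Q = 7680.
With Q = [Fe²⁺]/[Cu²⁺] and the known concentrations, [Cu²⁺] in the denominator gives [Cu²⁺] = 7.3 × 10^-5 M.

7.3 × 10^-5 M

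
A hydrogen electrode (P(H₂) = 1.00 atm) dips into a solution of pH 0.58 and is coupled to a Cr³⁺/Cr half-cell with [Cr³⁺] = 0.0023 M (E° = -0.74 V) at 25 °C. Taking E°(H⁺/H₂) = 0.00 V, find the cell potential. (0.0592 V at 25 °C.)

0.76 V

The hydrogen couple is the cathode, so E°_cell = 0.74 V; n = 6.
[H⁺] = 10^(−0.58) = 0.26 M, and Q = [Cr³⁺]^2·P(H₂)^3 / [H⁺]^6 = 0.0160.
E = E° − (0.0592/6) log Q = 0.74 − (0.0592/6)(-1.797) = 0.758 V.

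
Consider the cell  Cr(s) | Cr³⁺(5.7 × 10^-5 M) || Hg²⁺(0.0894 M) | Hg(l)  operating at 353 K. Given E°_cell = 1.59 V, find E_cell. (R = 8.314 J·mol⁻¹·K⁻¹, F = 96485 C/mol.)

Balancing electrons gives n = 6; the reaction quotient is Q = [Cr³⁺]^2/[Hg²⁺]^3 = 4.55 × 10^-6.
E = E° − (RT/nF) ln Q = 1.59 − (8.314×353)/(6×96485) × (-12.301) = 1.590 + 0.062 = 1.652 V.

1.65 V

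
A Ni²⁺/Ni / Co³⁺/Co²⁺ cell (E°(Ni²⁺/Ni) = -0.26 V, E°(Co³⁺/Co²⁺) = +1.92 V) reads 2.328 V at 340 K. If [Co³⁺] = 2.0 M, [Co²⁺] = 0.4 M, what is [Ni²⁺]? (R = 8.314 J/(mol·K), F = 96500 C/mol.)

From the Nernst equation, ln Q = nF(E° − E)/RT = 2×96500×(2.18 − 2.328)/(8.314×340) = -10.105, so Q = 4.09 × 10^-5.
With Q = [Ni²⁺]·[Co²⁺]^2/[Co³⁺]^2 and the known concentrations, [Ni²⁺] in the numerator gives [Ni²⁺] = 0.001 M.

0.001 M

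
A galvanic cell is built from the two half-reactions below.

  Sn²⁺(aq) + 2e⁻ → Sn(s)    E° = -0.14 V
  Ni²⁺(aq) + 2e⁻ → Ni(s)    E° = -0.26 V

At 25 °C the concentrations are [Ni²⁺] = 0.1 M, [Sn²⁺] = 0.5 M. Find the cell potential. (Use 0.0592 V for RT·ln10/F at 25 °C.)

0.141 V

The Sn²⁺/Sn couple has the higher reduction potential and acts as the cathode, so E°_cell = -0.14 − (-0.26) = 0.12 V.
Balancing electrons gives n = 2; the reaction quotient is Q = [Ni²⁺]/[Sn²⁺] = 0.200.
At 25 °C, E = E° − (0.0592/n) log Q = 0.12 − (0.0592/2)(-0.699) = 0.120 + 0.021 = 0.141 V.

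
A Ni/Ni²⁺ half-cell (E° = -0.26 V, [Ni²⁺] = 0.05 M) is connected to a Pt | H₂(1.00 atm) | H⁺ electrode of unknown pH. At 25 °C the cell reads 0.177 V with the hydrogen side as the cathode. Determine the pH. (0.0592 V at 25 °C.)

E°_cell = 0.26 V and n = 2.
log Q = n(E° − E)/0.0592 = 2×(0.26 − 0.177)/0.0592 = 2.804.
With Q = [Ni²⁺]·P(H₂) / [H⁺]^2, solving for [H⁺] gives log[H⁺] = -2.053, so pH = 2.05.

pH = 2.05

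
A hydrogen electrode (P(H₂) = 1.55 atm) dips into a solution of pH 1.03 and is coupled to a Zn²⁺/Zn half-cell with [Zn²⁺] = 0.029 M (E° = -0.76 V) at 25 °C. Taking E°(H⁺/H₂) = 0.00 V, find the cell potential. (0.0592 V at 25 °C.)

The hydrogen couple is the cathode, so E°_cell = 0.76 V; n = 2.
[H⁺] = 10^(−1.03) = 0.093 M, and Q = [Zn²⁺]·P(H₂) / [H⁺]^2 = 5.16.
E = E° − (0.0592/2) log Q = 0.76 − (0.0592/2)(0.713) = 0.739 V.

0.74 V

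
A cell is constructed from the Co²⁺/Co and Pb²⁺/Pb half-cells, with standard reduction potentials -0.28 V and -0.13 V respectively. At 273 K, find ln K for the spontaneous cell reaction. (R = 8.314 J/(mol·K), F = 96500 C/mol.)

E°_cell = -0.13 − (-0.28) = 0.15 V, with n = 2 electrons transferred.
At equilibrium E = 0, so the Nernst equation gives ln K = nFE°/RT = (2)(96500)(0.15)/((8.314)(273)) = 12.75.

ln K = 12.8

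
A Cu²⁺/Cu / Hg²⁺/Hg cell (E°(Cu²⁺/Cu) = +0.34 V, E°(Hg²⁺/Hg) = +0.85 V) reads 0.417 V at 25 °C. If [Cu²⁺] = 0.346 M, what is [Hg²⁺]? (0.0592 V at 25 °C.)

2.5 × 10^-4 M

From the Nernst equation, log Q = n(E° − E)/0.0592 = 2(0.51 − 0.417)/0.0592 = 3.142, so Q = 1390.
With Q = [Cu²⁺]/[Hg²⁺] and the known concentrations, [Hg²⁺] in the denominator gives [Hg²⁺] = 2.5 × 10^-4 M.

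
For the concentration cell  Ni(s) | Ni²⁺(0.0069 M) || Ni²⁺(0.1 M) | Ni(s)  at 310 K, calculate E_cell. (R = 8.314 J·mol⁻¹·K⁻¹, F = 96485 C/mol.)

Both half-cells are Ni²⁺/Ni, so E°_cell = 0. The concentrated side is the cathode; the cell reaction moves Ni²⁺ from high to low concentration with n = 2.
Q = [Ni²⁺]_dilute/[Ni²⁺]_conc = 0.0069/0.1 = 0.0690.
E = 0 − (RT/nF) ln Q = −((8.314×310)/(2×96485))(-2.674) = 0.0357 V.

0.036 V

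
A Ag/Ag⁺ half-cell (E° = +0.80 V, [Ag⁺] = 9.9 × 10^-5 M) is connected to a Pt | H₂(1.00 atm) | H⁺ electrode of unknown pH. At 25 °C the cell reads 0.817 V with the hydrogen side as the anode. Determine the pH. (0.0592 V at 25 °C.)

pH = 4.29

E°_cell = 0.80 V and n = 2.
log Q = n(E° − E)/0.0592 = 2×(0.80 − 0.817)/0.0592 = -0.574.
With Q = [H⁺]^2 / ([Ag⁺]^2·P(H₂)), solving for [H⁺] gives log[H⁺] = -4.292, so pH = 4.29.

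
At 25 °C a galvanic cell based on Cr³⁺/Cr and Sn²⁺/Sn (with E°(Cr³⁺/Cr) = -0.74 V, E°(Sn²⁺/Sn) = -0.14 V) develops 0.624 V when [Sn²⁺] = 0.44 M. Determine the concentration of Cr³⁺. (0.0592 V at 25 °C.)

0.018 M

From the Nernst equation, log Q = n(E° − E)/0.0592 = 6(0.60 − 0.624)/0.0592 = -2.432, so Q = 0.00369.
With Q = [Cr³⁺]^2/[Sn²⁺]^3 and the known concentrations, [Cr³⁺]^2 in the numerator gives [Cr³⁺] = 0.018 M.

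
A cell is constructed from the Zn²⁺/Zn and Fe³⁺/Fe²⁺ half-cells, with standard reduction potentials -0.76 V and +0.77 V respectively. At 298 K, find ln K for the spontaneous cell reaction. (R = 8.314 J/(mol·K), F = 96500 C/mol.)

ln K = 119.2

E°_cell = +0.77 − (-0.76) = 1.53 V, with n = 2 electrons transferred.
At equilibrium E = 0, so the Nernst equation gives ln K = nFE°/RT = (2)(96500)(1.53)/((8.314)(298)) = 119.19.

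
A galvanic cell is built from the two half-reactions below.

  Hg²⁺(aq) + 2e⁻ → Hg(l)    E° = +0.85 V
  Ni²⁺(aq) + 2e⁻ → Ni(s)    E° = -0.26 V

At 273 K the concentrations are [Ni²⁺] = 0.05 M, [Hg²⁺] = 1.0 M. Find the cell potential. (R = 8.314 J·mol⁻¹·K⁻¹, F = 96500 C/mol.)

1.15 V

The Hg²⁺/Hg couple has the higher reduction potential and acts as the cathode, so E°_cell = +0.85 − (-0.26) = 1.11 V.
Balancing electrons gives n = 2; the reaction quotient is Q = [Ni²⁺]/[Hg²⁺] = 0.0500.
E = E° − (RT/nF) ln Q = 1.11 − (8.314×273)/(2×96500) × (-2.996) = 1.110 + 0.035 = 1.145 V.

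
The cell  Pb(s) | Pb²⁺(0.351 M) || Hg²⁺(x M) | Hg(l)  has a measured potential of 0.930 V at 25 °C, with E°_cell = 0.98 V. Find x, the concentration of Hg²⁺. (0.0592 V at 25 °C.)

0.0072 M

From the Nernst equation, log Q = n(E° − E)/0.0592 = 2(0.98 − 0.930)/0.0592 = 1.689, so Q = 48.9.
With Q = [Pb²⁺]/[Hg²⁺] and the known concentrations, [Hg²⁺] in the denominator gives [Hg²⁺] = 0.0072 M.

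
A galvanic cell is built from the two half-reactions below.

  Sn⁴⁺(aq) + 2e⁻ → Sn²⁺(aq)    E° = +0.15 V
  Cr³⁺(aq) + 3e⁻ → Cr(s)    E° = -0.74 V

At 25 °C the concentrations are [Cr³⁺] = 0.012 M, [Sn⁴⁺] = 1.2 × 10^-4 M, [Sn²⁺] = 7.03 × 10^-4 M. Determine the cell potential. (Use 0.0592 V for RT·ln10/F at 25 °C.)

0.905 V

The Sn⁴⁺/Sn²⁺ couple has the higher reduction potential and acts as the cathode, so E°_cell = +0.15 − (-0.74) = 0.89 V.
Balancing electrons gives n = 6; the reaction quotient is Q = [Cr³⁺]^2·[Sn²⁺]^3/[Sn⁴⁺]^3 = 0.0290.
At 25 °C, E = E° − (0.0592/n) log Q = 0.89 − (0.0592/6)(-1.538) = 0.890 + 0.015 = 0.905 V.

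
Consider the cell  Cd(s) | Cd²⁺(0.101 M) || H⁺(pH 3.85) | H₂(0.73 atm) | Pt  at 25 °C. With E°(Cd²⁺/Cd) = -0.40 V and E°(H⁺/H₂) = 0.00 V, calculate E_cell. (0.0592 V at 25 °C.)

0.21 V

The hydrogen couple is the cathode, so E°_cell = 0.40 V; n = 2.
[H⁺] = 10^(−3.85) = 1.4 × 10^-4 M, and Q = [Cd²⁺]·P(H₂) / [H⁺]^2 = 3.7 × 10^6.
E = E° − (0.0592/2) log Q = 0.40 − (0.0592/2)(6.568) = 0.206 V.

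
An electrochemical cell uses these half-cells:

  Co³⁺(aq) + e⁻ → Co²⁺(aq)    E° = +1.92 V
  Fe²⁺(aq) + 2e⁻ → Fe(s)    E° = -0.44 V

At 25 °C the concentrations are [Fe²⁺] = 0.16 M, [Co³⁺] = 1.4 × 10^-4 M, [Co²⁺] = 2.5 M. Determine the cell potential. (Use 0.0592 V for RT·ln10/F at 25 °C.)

2.13 V

The Co³⁺/Co²⁺ couple has the higher reduction potential and acts as the cathode, so E°_cell = +1.92 − (-0.44) = 2.36 V.
Balancing electrons gives n = 2; the reaction quotient is Q = [Fe²⁺]·[Co²⁺]^2/[Co³⁺]^2 = 5.1 × 10^7.
At 25 °C, E = E° − (0.0592/n) log Q = 2.36 − (0.0592/2)(7.708) = 2.360 − 0.228 = 2.132 V.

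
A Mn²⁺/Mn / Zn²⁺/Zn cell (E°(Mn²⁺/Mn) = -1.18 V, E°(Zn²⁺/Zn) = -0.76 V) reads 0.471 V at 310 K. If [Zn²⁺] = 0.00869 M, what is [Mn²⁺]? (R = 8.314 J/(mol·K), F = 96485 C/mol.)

1.9 × 10^-4 M

From the Nernst equation, ln Q = nF(E° − E)/RT = 2×96485×(0.42 − 0.471)/(8.314×310) = -3.818, so Q = 0.0220.
With Q = [Mn²⁺]/[Zn²⁺] and the known concentrations, [Mn²⁺] in the numerator gives [Mn²⁺] = 1.9 × 10^-4 M.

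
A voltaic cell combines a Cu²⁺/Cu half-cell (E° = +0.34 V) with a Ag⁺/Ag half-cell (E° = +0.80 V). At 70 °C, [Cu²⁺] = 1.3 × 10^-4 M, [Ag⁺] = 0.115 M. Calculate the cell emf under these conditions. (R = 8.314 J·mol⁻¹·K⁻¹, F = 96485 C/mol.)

The Ag⁺/Ag couple has the higher reduction potential and acts as the cathode, so E°_cell = +0.80 − (+0.34) = 0.46 V.
Balancing electrons gives n = 2; the reaction quotient is Q = [Cu²⁺]/[Ag⁺]^2 = 0.00983.
E = E° − (RT/nF) ln Q = 0.46 − (8.314×343)/(2×96485) × (-4.622) = 0.460 + 0.068 = 0.528 V.

0.528 V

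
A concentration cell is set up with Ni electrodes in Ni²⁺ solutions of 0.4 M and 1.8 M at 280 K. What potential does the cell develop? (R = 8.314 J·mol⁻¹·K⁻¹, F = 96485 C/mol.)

Both half-cells are Ni²⁺/Ni, so E°_cell = 0. The concentrated side is the cathode; the cell reaction moves Ni²⁺ from high to low concentration with n = 2.
Q = [Ni²⁺]_dilute/[Ni²⁺]_conc = 0.4/1.8 = 0.222.
E = 0 − (RT/nF) ln Q = −((8.314×280)/(2×96485))(-1.504) = 0.0181 V.

0.018 V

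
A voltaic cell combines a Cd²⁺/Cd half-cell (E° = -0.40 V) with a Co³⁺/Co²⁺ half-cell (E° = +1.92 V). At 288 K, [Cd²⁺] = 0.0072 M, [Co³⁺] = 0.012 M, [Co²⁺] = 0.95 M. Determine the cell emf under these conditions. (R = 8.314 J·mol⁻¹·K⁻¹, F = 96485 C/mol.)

2.27 V

The Co³⁺/Co²⁺ couple has the higher reduction potential and acts as the cathode, so E°_cell = +1.92 − (-0.40) = 2.32 V.
Balancing electrons gives n = 2; the reaction quotient is Q = [Cd²⁺]·[Co²⁺]^2/[Co³⁺]^2 = 45.1.
E = E° − (RT/nF) ln Q = 2.32 − (8.314×288)/(2×96485) × (3.809) = 2.320 − 0.047 = 2.273 V.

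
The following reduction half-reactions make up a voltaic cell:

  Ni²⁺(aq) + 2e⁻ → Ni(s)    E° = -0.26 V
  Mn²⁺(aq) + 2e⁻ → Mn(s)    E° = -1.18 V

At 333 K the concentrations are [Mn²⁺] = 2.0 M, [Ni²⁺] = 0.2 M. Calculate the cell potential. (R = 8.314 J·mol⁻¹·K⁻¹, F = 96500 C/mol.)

0.887 V

The Ni²⁺/Ni couple has the higher reduction potential and acts as the cathode, so E°_cell = -0.26 − (-1.18) = 0.92 V.
Balancing electrons gives n = 2; the reaction quotient is Q = [Mn²⁺]/[Ni²⁺] = 10.0.
E = E° − (RT/nF) ln Q = 0.92 − (8.314×333)/(2×96500) × (2.303) = 0.920 − 0.033 = 0.887 V.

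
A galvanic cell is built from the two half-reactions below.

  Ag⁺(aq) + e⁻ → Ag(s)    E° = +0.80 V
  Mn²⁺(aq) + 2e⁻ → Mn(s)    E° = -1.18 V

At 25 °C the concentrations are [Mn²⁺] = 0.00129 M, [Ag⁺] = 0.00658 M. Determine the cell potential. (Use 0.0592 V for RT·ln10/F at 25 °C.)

The Ag⁺/Ag couple has the higher reduction potential and acts as the cathode, so E°_cell = +0.80 − (-1.18) = 1.98 V.
Balancing electrons gives n = 2; the reaction quotient is Q = [Mn²⁺]/[Ag⁺]^2 = 29.8.
At 25 °C, E = E° − (0.0592/n) log Q = 1.98 − (0.0592/2)(1.474) = 1.980 − 0.044 = 1.936 V.

1.94 V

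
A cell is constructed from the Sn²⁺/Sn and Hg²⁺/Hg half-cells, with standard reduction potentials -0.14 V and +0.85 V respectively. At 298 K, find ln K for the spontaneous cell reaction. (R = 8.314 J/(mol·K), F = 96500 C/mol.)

ln K = 77.1

E°_cell = +0.85 − (-0.14) = 0.99 V, with n = 2 electrons transferred.
At equilibrium E = 0, so the Nernst equation gives ln K = nFE°/RT = (2)(96500)(0.99)/((8.314)(298)) = 77.12.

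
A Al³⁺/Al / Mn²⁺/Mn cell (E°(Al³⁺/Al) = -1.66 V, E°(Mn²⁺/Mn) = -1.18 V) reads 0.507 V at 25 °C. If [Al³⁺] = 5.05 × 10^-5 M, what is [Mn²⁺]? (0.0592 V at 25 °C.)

From the Nernst equation, log Q = n(E° − E)/0.0592 = 6(0.48 − 0.507)/0.0592 = -2.736, so Q = 0.00183.
With Q = [Al³⁺]^2/[Mn²⁺]^3 and the known concentrations, [Mn²⁺]^3 in the denominator gives [Mn²⁺] = 0.011 M.

0.011 M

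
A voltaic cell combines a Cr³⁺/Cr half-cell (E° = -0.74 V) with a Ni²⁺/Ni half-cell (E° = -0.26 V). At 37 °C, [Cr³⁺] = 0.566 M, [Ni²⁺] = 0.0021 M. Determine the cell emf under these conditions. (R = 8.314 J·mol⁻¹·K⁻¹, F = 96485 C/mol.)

0.403 V

The Ni²⁺/Ni couple has the higher reduction potential and acts as the cathode, so E°_cell = -0.26 − (-0.74) = 0.48 V.
Balancing electrons gives n = 6; the reaction quotient is Q = [Cr³⁺]^2/[Ni²⁺]^3 = 3.46 × 10^7.
E = E° − (RT/nF) ln Q = 0.48 − (8.314×310)/(6×96485) × (17.359) = 0.480 − 0.077 = 0.403 V.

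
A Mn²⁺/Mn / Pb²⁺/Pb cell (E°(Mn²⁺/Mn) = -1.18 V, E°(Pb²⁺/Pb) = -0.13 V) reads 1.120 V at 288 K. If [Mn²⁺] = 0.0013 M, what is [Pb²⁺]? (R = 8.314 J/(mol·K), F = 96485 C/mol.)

0.37 M

From the Nernst equation, ln Q = nF(E° − E)/RT = 2×96485×(1.05 − 1.120)/(8.314×288) = -5.641, so Q = 0.00355.
With Q = [Mn²⁺]/[Pb²⁺] and the known concentrations, [Pb²⁺] in the denominator gives [Pb²⁺] = 0.37 M.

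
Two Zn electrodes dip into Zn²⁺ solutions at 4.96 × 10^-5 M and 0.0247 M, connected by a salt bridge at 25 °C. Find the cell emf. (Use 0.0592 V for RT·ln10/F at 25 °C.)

Both half-cells are Zn²⁺/Zn, so E°_cell = 0. The concentrated side is the cathode; the cell reaction moves Zn²⁺ from high to low concentration with n = 2.
Q = [Zn²⁺]_dilute/[Zn²⁺]_conc = 4.96 × 10^-5/0.0247 = 0.00201.
E = 0 − (0.0592/2) log Q = −(0.0592/2)(-2.697) = 0.0798 V.

0.080 V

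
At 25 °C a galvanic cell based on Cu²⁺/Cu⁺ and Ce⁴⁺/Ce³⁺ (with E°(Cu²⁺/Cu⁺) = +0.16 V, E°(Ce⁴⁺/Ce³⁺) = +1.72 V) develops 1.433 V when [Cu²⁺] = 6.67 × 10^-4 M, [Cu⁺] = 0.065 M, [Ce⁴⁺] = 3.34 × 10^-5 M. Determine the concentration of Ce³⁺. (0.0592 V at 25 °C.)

From the Nernst equation, log Q = n(E° − E)/0.0592 = 1(1.56 − 1.433)/0.0592 = 2.145, so Q = 140.
With Q = [Cu²⁺]·[Ce³⁺]/([Cu⁺]·[Ce⁴⁺]) and the known concentrations, [Ce³⁺] in the numerator gives [Ce³⁺] = 0.45 M.

0.45 M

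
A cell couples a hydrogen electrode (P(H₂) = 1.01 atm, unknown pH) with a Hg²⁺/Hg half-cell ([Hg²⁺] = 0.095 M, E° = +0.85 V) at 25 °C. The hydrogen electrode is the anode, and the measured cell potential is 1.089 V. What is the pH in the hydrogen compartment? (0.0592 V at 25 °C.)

E°_cell = 0.85 V and n = 2.
log Q = n(E° − E)/0.0592 = 2×(0.85 − 1.089)/0.0592 = -8.074.
With Q = [H⁺]^2 / ([Hg²⁺]·P(H₂)), solving for [H⁺] gives log[H⁺] = -4.546, so pH = 4.55.

pH = 4.55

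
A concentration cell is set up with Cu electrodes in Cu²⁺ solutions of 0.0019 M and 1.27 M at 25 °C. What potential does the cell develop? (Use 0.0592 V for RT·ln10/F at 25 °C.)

0.084 V

Both half-cells are Cu²⁺/Cu, so E°_cell = 0. The concentrated side is the cathode; the cell reaction moves Cu²⁺ from high to low concentration with n = 2.
Q = [Cu²⁺]_dilute/[Cu²⁺]_conc = 0.0019/1.27 = 0.00150.
E = 0 − (0.0592/2) log Q = −(0.0592/2)(-2.825) = 0.0836 V.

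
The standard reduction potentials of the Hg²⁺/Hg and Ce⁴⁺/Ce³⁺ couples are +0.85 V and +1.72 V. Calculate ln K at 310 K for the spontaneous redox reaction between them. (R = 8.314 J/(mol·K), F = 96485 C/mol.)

E°_cell = +1.72 − (+0.85) = 0.87 V, with n = 2 electrons transferred.
At equilibrium E = 0, so the Nernst equation gives ln K = nFE°/RT = (2)(96485)(0.87)/((8.314)(310)) = 65.14.

ln K = 65.1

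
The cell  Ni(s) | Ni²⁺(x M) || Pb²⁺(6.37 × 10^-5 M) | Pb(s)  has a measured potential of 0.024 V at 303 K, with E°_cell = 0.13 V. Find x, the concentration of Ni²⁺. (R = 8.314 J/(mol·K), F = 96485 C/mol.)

From the Nernst equation, ln Q = nF(E° − E)/RT = 2×96485×(0.13 − 0.024)/(8.314×303) = 8.120, so Q = 3360.
With Q = [Ni²⁺]/[Pb²⁺] and the known concentrations, [Ni²⁺] in the numerator gives [Ni²⁺] = 0.21 M.

0.21 M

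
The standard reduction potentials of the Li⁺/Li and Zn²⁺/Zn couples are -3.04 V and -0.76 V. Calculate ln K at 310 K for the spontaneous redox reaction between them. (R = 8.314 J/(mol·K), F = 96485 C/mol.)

E°_cell = -0.76 − (-3.04) = 2.28 V, with n = 2 electrons transferred.
At equilibrium E = 0, so the Nernst equation gives ln K = nFE°/RT = (2)(96485)(2.28)/((8.314)(310)) = 170.71.

ln K = 170.7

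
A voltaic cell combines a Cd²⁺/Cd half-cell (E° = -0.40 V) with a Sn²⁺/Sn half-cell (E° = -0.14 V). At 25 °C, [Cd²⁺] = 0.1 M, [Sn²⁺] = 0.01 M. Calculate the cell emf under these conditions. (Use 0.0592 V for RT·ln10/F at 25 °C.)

The Sn²⁺/Sn couple has the higher reduction potential and acts as the cathode, so E°_cell = -0.14 − (-0.40) = 0.26 V.
Balancing electrons gives n = 2; the reaction quotient is Q = [Cd²⁺]/[Sn²⁺] = 10.0.
At 25 °C, E = E° − (0.0592/n) log Q = 0.26 − (0.0592/2)(1.000) = 0.260 − 0.030 = 0.230 V.

0.230 V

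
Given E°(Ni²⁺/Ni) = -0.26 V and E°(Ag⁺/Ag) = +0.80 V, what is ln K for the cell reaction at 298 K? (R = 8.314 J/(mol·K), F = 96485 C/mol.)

E°_cell = +0.80 − (-0.26) = 1.06 V, with n = 2 electrons transferred.
At equilibrium E = 0, so the Nernst equation gives ln K = nFE°/RT = (2)(96485)(1.06)/((8.314)(298)) = 82.56.

ln K = 82.6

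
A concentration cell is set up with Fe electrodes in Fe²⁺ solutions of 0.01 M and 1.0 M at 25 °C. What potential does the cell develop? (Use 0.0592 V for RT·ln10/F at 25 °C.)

Both half-cells are Fe²⁺/Fe, so E°_cell = 0. The concentrated side is the cathode; the cell reaction moves Fe²⁺ from high to low concentration with n = 2.
Q = [Fe²⁺]_dilute/[Fe²⁺]_conc = 0.01/1.0 = 0.0100.
E = 0 − (0.0592/2) log Q = −(0.0592/2)(-2.000) = 0.0592 V.

0.059 V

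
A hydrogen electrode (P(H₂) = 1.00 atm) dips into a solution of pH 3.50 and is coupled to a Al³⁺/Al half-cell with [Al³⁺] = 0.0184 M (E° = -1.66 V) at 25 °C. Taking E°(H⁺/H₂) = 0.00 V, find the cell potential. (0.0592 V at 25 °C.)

The hydrogen couple is the cathode, so E°_cell = 1.66 V; n = 6.
[H⁺] = 10^(−3.50) = 3.2 × 10^-4 M, and Q = [Al³⁺]^2·P(H₂)^3 / [H⁺]^6 = 3.39 × 10^17.
E = E° − (0.0592/6) log Q = 1.66 − (0.0592/6)(17.530) = 1.487 V.

1.49 V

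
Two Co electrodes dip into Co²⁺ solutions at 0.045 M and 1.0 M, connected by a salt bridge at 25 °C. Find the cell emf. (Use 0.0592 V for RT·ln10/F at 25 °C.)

0.040 V

Both half-cells are Co²⁺/Co, so E°_cell = 0. The concentrated side is the cathode; the cell reaction moves Co²⁺ from high to low concentration with n = 2.
Q = [Co²⁺]_dilute/[Co²⁺]_conc = 0.045/1.0 = 0.0450.
E = 0 − (0.0592/2) log Q = −(0.0592/2)(-1.347) = 0.0399 V.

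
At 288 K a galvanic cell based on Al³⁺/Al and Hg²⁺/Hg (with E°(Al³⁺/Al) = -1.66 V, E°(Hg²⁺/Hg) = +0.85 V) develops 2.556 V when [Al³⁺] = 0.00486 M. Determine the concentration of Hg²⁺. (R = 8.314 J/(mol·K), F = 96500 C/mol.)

1.2 M

From the Nernst equation, ln Q = nF(E° − E)/RT = 6×96500×(2.51 − 2.556)/(8.314×288) = -11.123, so Q = 1.48 × 10^-5.
With Q = [Al³⁺]^2/[Hg²⁺]^3 and the known concentrations, [Hg²⁺]^3 in the denominator gives [Hg²⁺] = 1.2 M.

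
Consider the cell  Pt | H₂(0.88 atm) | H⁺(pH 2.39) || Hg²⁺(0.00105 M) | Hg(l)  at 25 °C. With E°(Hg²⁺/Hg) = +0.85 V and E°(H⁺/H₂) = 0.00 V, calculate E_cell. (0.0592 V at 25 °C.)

The Hg²⁺/Hg couple is the cathode, so E°_cell = 0.85 V; n = 2.
[H⁺] = 10^(−2.39) = 0.0041 M, and Q = [H⁺]^2 / ([Hg²⁺]·P(H₂)) = 0.0180.
E = E° − (0.0592/2) log Q = 0.85 − (0.0592/2)(-1.746) = 0.902 V.

0.90 V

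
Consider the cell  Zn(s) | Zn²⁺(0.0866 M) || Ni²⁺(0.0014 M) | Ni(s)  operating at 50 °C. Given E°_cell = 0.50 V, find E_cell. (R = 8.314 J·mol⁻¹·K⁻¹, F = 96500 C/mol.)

Balancing electrons gives n = 2; the reaction quotient is Q = [Zn²⁺]/[Ni²⁺] = 61.9.
E = E° − (RT/nF) ln Q = 0.50 − (8.314×323)/(2×96500) × (4.125) = 0.500 − 0.057 = 0.443 V.

0.443 V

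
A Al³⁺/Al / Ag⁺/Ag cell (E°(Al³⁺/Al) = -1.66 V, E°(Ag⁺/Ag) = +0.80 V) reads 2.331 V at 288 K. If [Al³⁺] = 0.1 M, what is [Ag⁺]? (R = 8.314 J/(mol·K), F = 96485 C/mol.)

From the Nernst equation, ln Q = nF(E° − E)/RT = 3×96485×(2.46 − 2.331)/(8.314×288) = 15.594, so Q = 5.92 × 10^6.
With Q = [Al³⁺]/[Ag⁺]^3 and the known concentrations, [Ag⁺]^3 in the denominator gives [Ag⁺] = 0.0026 M.

0.0026 M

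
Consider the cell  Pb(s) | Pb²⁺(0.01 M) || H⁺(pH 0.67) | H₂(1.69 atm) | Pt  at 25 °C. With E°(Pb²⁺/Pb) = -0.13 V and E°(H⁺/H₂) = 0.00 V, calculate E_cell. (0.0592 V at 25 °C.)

0.14 V

The hydrogen couple is the cathode, so E°_cell = 0.13 V; n = 2.
[H⁺] = 10^(−0.67) = 0.21 M, and Q = [Pb²⁺]·P(H₂) / [H⁺]^2 = 0.370.
E = E° − (0.0592/2) log Q = 0.13 − (0.0592/2)(-0.432) = 0.143 V.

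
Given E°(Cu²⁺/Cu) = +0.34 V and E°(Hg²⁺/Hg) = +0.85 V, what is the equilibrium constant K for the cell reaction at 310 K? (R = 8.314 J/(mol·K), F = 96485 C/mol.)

E°_cell = +0.85 − (+0.34) = 0.51 V, with n = 2 electrons transferred.
At equilibrium E = 0, so the Nernst equation gives ln K = nFE°/RT = (2)(96485)(0.51)/((8.314)(310)) = 38.18.
K = e^38.18 = 3.8 × 10^16.

3.8 × 10^16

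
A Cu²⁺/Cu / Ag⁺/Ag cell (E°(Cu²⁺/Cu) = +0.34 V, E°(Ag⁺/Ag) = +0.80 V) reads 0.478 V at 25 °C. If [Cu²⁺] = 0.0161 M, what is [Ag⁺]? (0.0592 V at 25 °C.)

From the Nernst equation, log Q = n(E° − E)/0.0592 = 2(0.46 − 0.478)/0.0592 = -0.608, so Q = 0.247.
With Q = [Cu²⁺]/[Ag⁺]^2 and the known concentrations, [Ag⁺]^2 in the denominator gives [Ag⁺] = 0.26 M.

0.26 M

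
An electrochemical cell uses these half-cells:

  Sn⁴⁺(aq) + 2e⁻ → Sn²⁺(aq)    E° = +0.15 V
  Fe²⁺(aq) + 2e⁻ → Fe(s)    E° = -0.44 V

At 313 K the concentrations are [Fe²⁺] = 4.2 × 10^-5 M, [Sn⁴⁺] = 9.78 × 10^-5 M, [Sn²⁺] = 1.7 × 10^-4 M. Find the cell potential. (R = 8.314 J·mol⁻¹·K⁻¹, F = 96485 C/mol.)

The Sn⁴⁺/Sn²⁺ couple has the higher reduction potential and acts as the cathode, so E°_cell = +0.15 − (-0.44) = 0.59 V.
Balancing electrons gives n = 2; the reaction quotient is Q = [Fe²⁺]·[Sn²⁺]/[Sn⁴⁺] = 7.3 × 10^-5.
E = E° − (RT/nF) ln Q = 0.59 − (8.314×313)/(2×96485) × (-9.525) = 0.590 + 0.128 = 0.718 V.

0.718 V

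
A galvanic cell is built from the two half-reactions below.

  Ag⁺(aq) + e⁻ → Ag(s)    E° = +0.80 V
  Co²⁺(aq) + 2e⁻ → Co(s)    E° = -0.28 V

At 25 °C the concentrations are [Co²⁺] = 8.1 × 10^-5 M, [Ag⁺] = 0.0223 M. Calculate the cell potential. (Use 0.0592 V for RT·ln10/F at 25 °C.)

1.10 V

The Ag⁺/Ag couple has the higher reduction potential and acts as the cathode, so E°_cell = +0.80 − (-0.28) = 1.08 V.
Balancing electrons gives n = 2; the reaction quotient is Q = [Co²⁺]/[Ag⁺]^2 = 0.163.
At 25 °C, E = E° − (0.0592/n) log Q = 1.08 − (0.0592/2)(-0.788) = 1.080 + 0.023 = 1.103 V.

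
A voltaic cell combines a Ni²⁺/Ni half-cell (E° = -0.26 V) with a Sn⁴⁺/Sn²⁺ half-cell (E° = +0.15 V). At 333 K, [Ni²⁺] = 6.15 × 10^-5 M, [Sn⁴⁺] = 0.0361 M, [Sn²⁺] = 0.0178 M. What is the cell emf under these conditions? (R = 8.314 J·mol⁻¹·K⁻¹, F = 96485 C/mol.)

0.559 V

The Sn⁴⁺/Sn²⁺ couple has the higher reduction potential and acts as the cathode, so E°_cell = +0.15 − (-0.26) = 0.41 V.
Balancing electrons gives n = 2; the reaction quotient is Q = [Ni²⁺]·[Sn²⁺]/[Sn⁴⁺] = 3.03 × 10^-5.
E = E° − (RT/nF) ln Q = 0.41 − (8.314×333)/(2×96485) × (-10.404) = 0.410 + 0.149 = 0.559 V.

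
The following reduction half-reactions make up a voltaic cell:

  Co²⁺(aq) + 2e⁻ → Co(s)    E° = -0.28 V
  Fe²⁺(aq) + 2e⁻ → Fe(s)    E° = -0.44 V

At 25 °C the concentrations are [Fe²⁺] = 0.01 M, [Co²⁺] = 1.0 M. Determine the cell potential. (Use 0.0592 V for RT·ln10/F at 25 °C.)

The Co²⁺/Co couple has the higher reduction potential and acts as the cathode, so E°_cell = -0.28 − (-0.44) = 0.16 V.
Balancing electrons gives n = 2; the reaction quotient is Q = [Fe²⁺]/[Co²⁺] = 0.0100.
At 25 °C, E = E° − (0.0592/n) log Q = 0.16 − (0.0592/2)(-2.000) = 0.160 + 0.059 = 0.219 V.

0.219 V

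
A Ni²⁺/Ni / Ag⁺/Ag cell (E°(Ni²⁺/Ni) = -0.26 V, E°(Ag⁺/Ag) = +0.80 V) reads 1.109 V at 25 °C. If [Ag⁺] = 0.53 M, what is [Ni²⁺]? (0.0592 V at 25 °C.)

From the Nernst equation, log Q = n(E° − E)/0.0592 = 2(1.06 − 1.109)/0.0592 = -1.655, so Q = 0.0221.
With Q = [Ni²⁺]/[Ag⁺]^2 and the known concentrations, [Ni²⁺] in the numerator gives [Ni²⁺] = 0.0062 M.

0.0062 M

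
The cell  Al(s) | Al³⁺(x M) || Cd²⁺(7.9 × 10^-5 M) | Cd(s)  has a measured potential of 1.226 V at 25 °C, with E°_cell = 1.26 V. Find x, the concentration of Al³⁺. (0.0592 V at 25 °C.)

From the Nernst equation, log Q = n(E° − E)/0.0592 = 6(1.26 − 1.226)/0.0592 = 3.446, so Q = 2790.
With Q = [Al³⁺]^2/[Cd²⁺]^3 and the known concentrations, [Al³⁺]^2 in the numerator gives [Al³⁺] = 3.7 × 10^-5 M.

3.7 × 10^-5 M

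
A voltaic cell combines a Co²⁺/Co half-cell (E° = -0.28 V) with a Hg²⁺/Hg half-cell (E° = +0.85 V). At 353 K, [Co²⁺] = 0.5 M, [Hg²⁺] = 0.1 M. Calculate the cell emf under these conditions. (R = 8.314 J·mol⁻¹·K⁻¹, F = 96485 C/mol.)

The Hg²⁺/Hg couple has the higher reduction potential and acts as the cathode, so E°_cell = +0.85 − (-0.28) = 1.13 V.
Balancing electrons gives n = 2; the reaction quotient is Q = [Co²⁺]/[Hg²⁺] = 5.00.
E = E° − (RT/nF) ln Q = 1.13 − (8.314×353)/(2×96485) × (1.609) = 1.130 − 0.024 = 1.106 V.

1.11 V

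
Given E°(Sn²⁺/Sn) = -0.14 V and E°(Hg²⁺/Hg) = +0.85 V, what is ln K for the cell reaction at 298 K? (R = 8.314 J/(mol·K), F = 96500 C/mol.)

E°_cell = +0.85 − (-0.14) = 0.99 V, with n = 2 electrons transferred.
At equilibrium E = 0, so the Nernst equation gives ln K = nFE°/RT = (2)(96500)(0.99)/((8.314)(298)) = 77.12.

ln K = 77.1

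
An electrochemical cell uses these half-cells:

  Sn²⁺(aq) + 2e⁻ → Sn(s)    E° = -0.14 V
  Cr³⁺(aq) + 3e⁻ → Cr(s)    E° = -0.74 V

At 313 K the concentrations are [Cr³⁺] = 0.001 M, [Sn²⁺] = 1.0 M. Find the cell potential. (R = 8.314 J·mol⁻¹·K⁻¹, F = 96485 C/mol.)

0.662 V

The Sn²⁺/Sn couple has the higher reduction potential and acts as the cathode, so E°_cell = -0.14 − (-0.74) = 0.60 V.
Balancing electrons gives n = 6; the reaction quotient is Q = [Cr³⁺]^2/[Sn²⁺]^3 = 1 × 10^-6.
E = E° − (RT/nF) ln Q = 0.60 − (8.314×313)/(6×96485) × (-13.816) = 0.600 + 0.062 = 0.662 V.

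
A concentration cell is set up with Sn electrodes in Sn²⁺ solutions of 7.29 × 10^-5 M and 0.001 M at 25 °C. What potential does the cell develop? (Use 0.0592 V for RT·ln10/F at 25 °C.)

Both half-cells are Sn²⁺/Sn, so E°_cell = 0. The concentrated side is the cathode; the cell reaction moves Sn²⁺ from high to low concentration with n = 2.
Q = [Sn²⁺]_dilute/[Sn²⁺]_conc = 7.29 × 10^-5/0.001 = 0.0729.
E = 0 − (0.0592/2) log Q = −(0.0592/2)(-1.137) = 0.0337 V.

0.034 V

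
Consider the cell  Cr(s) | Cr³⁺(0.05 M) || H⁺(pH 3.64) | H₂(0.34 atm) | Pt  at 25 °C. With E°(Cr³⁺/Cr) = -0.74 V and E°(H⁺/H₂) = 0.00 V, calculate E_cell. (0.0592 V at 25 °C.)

The hydrogen couple is the cathode, so E°_cell = 0.74 V; n = 6.
[H⁺] = 10^(−3.64) = 2.3 × 10^-4 M, and Q = [Cr³⁺]^2·P(H₂)^3 / [H⁺]^6 = 6.8 × 10^17.
E = E° − (0.0592/6) log Q = 0.74 − (0.0592/6)(17.832) = 0.564 V.

0.56 V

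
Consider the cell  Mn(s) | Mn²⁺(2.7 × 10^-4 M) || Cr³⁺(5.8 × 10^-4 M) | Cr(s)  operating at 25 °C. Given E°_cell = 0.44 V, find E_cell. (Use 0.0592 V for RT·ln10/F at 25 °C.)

0.482 V

Balancing electrons gives n = 6; the reaction quotient is Q = [Mn²⁺]^3/[Cr³⁺]^2 = 5.85 × 10^-5.
At 25 °C, E = E° − (0.0592/n) log Q = 0.44 − (0.0592/6)(-4.233) = 0.440 + 0.042 = 0.482 V.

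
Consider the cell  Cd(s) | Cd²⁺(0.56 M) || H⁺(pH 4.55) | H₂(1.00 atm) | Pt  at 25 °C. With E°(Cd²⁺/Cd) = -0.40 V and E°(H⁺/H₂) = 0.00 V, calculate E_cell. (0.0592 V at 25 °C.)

0.14 V

The hydrogen couple is the cathode, so E°_cell = 0.40 V; n = 2.
[H⁺] = 10^(−4.55) = 2.8 × 10^-5 M, and Q = [Cd²⁺]·P(H₂) / [H⁺]^2 = 7.05 × 10^8.
E = E° − (0.0592/2) log Q = 0.40 − (0.0592/2)(8.848) = 0.138 V.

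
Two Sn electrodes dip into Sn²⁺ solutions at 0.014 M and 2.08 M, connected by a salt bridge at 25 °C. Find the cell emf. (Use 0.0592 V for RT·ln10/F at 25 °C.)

0.064 V

Both half-cells are Sn²⁺/Sn, so E°_cell = 0. The concentrated side is the cathode; the cell reaction moves Sn²⁺ from high to low concentration with n = 2.
Q = [Sn²⁺]_dilute/[Sn²⁺]_conc = 0.014/2.08 = 0.00673.
E = 0 − (0.0592/2) log Q = −(0.0592/2)(-2.172) = 0.0643 V.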